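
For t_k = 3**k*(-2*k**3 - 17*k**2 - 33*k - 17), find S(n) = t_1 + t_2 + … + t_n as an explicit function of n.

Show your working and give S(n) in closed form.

r(k) = 3*(2*k**3 + 23*k**2 + 73*k + 69)/(2*k**3 + 17*k**2 + 33*k + 17) after simplifying.
Normal form (A,B,C) = (3, 1, k**3 + 17*k**2/2 + 33*k/2 + 17/2).
Need (3)·f(k+1) − (1)·f(k) = k**3 + 17*k**2/2 + 33*k/2 + 17/2.
d = 3 from the (0,0,3) case.
A polynomial solution: f(k) = (k**3 + 4*k**2 + 1)/2.
R(k) = B(k−1)·f(k)/C(k) = (k**3 + 4*k**2 + 1)/(2*k**3 + 17*k**2 + 33*k + 17); s_k = R·t_k = 3**k*(-k**3 - 4*k**2 - 1).
Check: Δs_k = 3**k*(-2*k**3 - 17*k**2 - 33*k - 17). ✓
Evaluate: s_(n+1) = 3**(n + 1)*(-n**3 - 7*n**2 - 11*n - 6); subtract s_(1) = -18 ⇒ S(n) = -3*3**n*n**3 - 21*3**n*n**2 - 33*3**n*n - 18*3**n + 18.

S(n) = -3*3**n*n**3 - 21*3**n*n**2 - 33*3**n*n - 18*3**n + 18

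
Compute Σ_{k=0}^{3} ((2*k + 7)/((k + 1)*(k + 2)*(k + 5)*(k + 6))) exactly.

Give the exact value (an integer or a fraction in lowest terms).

Compute t_(k+1)/t_k: get (k + 1)*(k + 5)*(2*k + 9)/((k + 3)*(k + 7)*(2*k + 7)).
Factor: A=k + 1; B=k + 7; C=k**3 + 21*k**2/2 + 73*k/2 + 42.
Key eq: (k + 1)·f(k+1) = (k + 6)·f(k) + (k**3 + 21*k**2/2 + 73*k/2 + 42).
From deg A=1, deg B=1, deg C=3: d=5.
Match coefficients ⇒ f(k) = k*(k + 2)*(k + 3)*(k + 4)*(k + 6)/10.
Certificate R = B(k−1)f/C = k*(k + 2)*(k + 6)**2/(5*(2*k + 7)) gives s_k = k*(k + 6)/(5*(k**2 + 6*k + 5)).
Δs = (2*k + 7)/(k**4 + 14*k**3 + 65*k**2 + 112*k + 60), as required.
Telescoping: Σ = s_(4) − s_(0) = 8/45 − (0) = 8/45.

Σ = 8/45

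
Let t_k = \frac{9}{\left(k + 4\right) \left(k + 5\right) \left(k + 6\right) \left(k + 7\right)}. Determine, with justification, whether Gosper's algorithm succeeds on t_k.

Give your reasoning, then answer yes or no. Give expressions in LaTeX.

Step 1: r(k) = (k + 4)/(k + 8).
Gosper form: A/B · C(k+1)/C(k) with A=k + 4, B=k + 8, C=1.
Solve (k + 4)·f(k+1) − (k + 7)·f(k) = 1.
Degrees (1,1,0) ⇒ d ≤ 3.
Match coefficients ⇒ f(k) = k*(k**2 + 15*k + 74)/360.
So s_k = (B(k−1)f/C)·t_k = (k*(k + 7)*(k**2 + 15*k + 74)/360)·t_k = k*(k**2 + 15*k + 74)/(40*(k + 4)*(k + 5)*(k + 6)).
s_(k+1) − s_k = 9/(k**4 + 22*k**3 + 179*k**2 + 638*k + 840) = t_k.

Yes. s_k = \frac{k \left(k^{2} + 15 k + 74\right)}{40 \left(k + 4\right) \left(k + 5\right) \left(k + 6\right)}.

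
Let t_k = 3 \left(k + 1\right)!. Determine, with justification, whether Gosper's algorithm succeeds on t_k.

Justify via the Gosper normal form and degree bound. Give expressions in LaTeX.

Compute t_(k+1)/t_k: get k + 2.
So A=k + 2 and B=1, with C=1.
Need (k + 2)·f(k+1) − (1)·f(k) = 1.
From deg A=1, deg B=0, deg C=0: d=-1.
Negative degree bound (-1): no f exists, t_k not Gosper-summable.

No — t_k has no hypergeometric antidifference.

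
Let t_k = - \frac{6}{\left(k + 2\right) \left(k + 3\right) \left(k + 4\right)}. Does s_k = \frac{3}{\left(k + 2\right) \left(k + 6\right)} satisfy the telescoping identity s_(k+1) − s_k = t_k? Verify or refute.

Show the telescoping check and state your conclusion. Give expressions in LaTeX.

Invalid: residual \frac{9 \left(3 k + 16\right)}{k^{5} + 22 k^{4} + 185 k^{3} + 740 k^{2} + 1404 k + 1008} ≠ 0.

s_(k+1) = 3/((k + 3)*(k + 7))
s_(k+1) − s_k = 3*(-2*k - 9)/(k**4 + 18*k**3 + 113*k**2 + 288*k + 252)
(s_(k+1) − s_k) − t_k = 9*(3*k + 16)/(k**5 + 22*k**4 + 185*k**3 + 740*k**2 + 1404*k + 1008)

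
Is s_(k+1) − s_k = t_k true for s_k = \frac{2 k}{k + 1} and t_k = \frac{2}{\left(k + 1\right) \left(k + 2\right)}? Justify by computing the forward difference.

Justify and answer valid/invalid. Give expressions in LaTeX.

Valid — Δs_k = t_k.

s_(k+1) = 2*(k + 1)/(k + 2)
s_(k+1) − s_k = 2/(k**2 + 3*k + 2)
(s_(k+1) − s_k) − t_k = 0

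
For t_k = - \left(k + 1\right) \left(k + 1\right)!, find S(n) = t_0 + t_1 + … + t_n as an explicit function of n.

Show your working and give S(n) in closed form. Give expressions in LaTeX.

S(n) = 1 - \left(n + 2\right)!

Compute t_(k+1)/t_k: get (k + 2)**2/(k + 1).
Factor: A=k + 2; B=1; C=k + 1.
Set up (k + 2)·f(k+1) − (1)·f(k) − (k + 1) = 0.
d = 0 from the (1,0,1) case.
A polynomial solution: f(k) = 1.
Certificate R = B(k−1)f/C = 1/(k + 1) gives s_k = -factorial(k + 1).
Verify: -(k + 1)*factorial(k + 1) matches t_k.
Σ_(k=0)^n t_k = s_(n+1) − s_(0) = (-factorial(n + 2)) − (-1), i.e. 1 - factorial(n + 2).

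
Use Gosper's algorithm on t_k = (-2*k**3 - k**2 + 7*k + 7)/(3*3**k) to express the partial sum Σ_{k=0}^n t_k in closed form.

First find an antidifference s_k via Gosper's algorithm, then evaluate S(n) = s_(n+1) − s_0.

S(n) = (6*3**n + n**3 + 5*n**2 + 7*n + 1)/(3*3**n)

r(k) = (2*k**3 + 7*k**2 + k - 11)/(3*(2*k**3 + k**2 - 7*k - 7)) after simplifying.
Factor: A=1/3; B=1; C=k**3 + k**2/2 - 7*k/2 - 7/2.
Need (1/3)·f(k+1) − (1)·f(k) = k**3 + k**2/2 - 7*k/2 - 7/2.
Degrees (0,0,3) ⇒ d ≤ 3.
A polynomial solution: f(k) = -3*(k**3 + 2*k**2 - 2)/2.
R(k) = B(k−1)·f(k)/C(k) = -3*(k**3 + 2*k**2 - 2)/(2*k**3 + k**2 - 7*k - 7); s_k = R·t_k = (k**3 + 2*k**2 - 2)/3**k.
s_(k+1) − s_k = (-2*k**3 - k**2 + 7*k + 7)/(3*3**k) = t_k.
Σ_(k=0)^n t_k = s_(n+1) − s_(0) = (3**(-n - 1)*(n**3 + 5*n**2 + 7*n + 1)) − (-2), i.e. (6*3**n + n**3 + 5*n**2 + 7*n + 1)/(3*3**n).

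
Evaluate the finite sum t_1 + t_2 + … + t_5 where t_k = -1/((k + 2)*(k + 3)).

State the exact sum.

r(k) = (k + 2)/(k + 4) after simplifying.
A = k + 2, B = k + 4, C = 1.
Set up (k + 2)·f(k+1) − (k + 3)·f(k) − (1) = 0.
From deg A=1, deg B=1, deg C=0: d=1.
Solving with deg f ≤ 1: f(k) = k/2.
R(k) = B(k−1)·f(k)/C(k) = k*(k + 3)/2; s_k = R·t_k = -k/(2*k + 4).
Verify: -1/(k**2 + 5*k + 6) matches t_k.
Sum = s_(6) − s_(1); s_(6) = -3/8, s_(1) = -1/6 ⇒ -5/24.

Σ = -5/24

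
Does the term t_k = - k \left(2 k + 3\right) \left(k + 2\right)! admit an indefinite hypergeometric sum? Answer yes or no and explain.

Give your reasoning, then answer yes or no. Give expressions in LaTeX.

Yes. s_k = - \left(2 k - 3\right) \left(k + 2\right)!.

Ratio r(k) = (k + 1)*(k + 3)*(2*k + 5)/(k*(2*k + 3)).
Gosper form: A/B · C(k+1)/C(k) with A=k + 3, B=1, C=k**2 + 3*k/2.
Key eq: (k + 3)·f(k+1) = (1)·f(k) + (k**2 + 3*k/2).
d = 1 from the (1,0,2) case.
Solve for f: f(k) = (2*k - 3)/2 (degree 1 ≤ 1).
Certificate R = B(k−1)f/C = (2*k - 3)/(k*(2*k + 3)) gives s_k = -(2*k - 3)*factorial(k + 2).
Verify: -k*(2*k + 3)*factorial(k + 2) matches t_k.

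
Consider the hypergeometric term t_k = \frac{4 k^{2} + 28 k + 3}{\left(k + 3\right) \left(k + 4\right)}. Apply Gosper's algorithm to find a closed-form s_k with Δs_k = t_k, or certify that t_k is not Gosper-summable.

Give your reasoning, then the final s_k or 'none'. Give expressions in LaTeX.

s_k = \frac{k \left(4 k - 3\right)}{k + 3}

Ratio r(k) = (k + 3)*(28*k + 4*(k + 1)**2 + 31)/((k + 5)*(4*k**2 + 28*k + 3)).
Factor: A=k + 3; B=k + 5; C=k**2 + 7*k + 3/4.
Key eq: (k + 3)·f(k+1) = (k + 4)·f(k) + (k**2 + 7*k + 3/4).
From deg A=1, deg B=1, deg C=2: d=2.
Solve for f: f(k) = k*(4*k - 3)/4 (degree 2 ≤ 2).
So s_k = (B(k−1)f/C)·t_k = (k*(k + 4)*(4*k - 3)/(4*k**2 + 28*k + 3))·t_k = k*(4*k - 3)/(k + 3).
Δs = (4*k**2 + 28*k + 3)/(k**2 + 7*k + 12), as required.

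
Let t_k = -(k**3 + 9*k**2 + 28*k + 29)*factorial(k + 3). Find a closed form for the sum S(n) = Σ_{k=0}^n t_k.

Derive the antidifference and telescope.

S(n) = -n**2*factorial(n + 4) - 6*n*factorial(n + 4) - 8*factorial(n + 4) + 18

r(k) = (k**4 + 16*k**3 + 97*k**2 + 263*k + 268)/(k**3 + 9*k**2 + 28*k + 29) after simplifying.
A = k + 4, B = 1, C = k**3 + 9*k**2 + 28*k + 29.
Solve (k + 4)·f(k+1) − (1)·f(k) = k**3 + 9*k**2 + 28*k + 29.
d = 2 from the (1,0,3) case.
A polynomial solution: f(k) = (k + 1)*(k + 3).
Then R = B(k−1)f/C = (k + 1)*(k + 3)/(k**3 + 9*k**2 + 28*k + 29), so s_k = R(k)·t_k = -(k + 1)*(k + 3)*factorial(k + 3).
Verify: -(k**3 + 9*k**2 + 28*k + 29)*factorial(k + 3) matches t_k.
Evaluate: s_(n+1) = -(n + 2)*(n + 4)*factorial(n + 4); subtract s_(0) = -18 ⇒ S(n) = -n**2*factorial(n + 4) - 6*n*factorial(n + 4) - 8*factorial(n + 4) + 18.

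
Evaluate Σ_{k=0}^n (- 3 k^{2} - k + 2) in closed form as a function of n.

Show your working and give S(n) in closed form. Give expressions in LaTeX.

Ratio r(k) = (k + 3*(k + 1)**2 - 1)/(3*k**2 + k - 2).
Factor: A=1; B=1; C=k**2 + k/3 - 2/3.
Set up (1)·f(k+1) − (1)·f(k) − (k**2 + k/3 - 2/3) = 0.
d = 3 from the (0,0,2) case.
Solving with deg f ≤ 3: f(k) = k*(k - 2)*(k + 1)/3.
Get s_k = R·t_k = k*(-k**2 + k + 2) with R(k) = B(k−1)f(k)/C(k) = k*(k - 2)/(3*k - 2).
Check: Δs_k = -3*k**2 - k + 2. ✓
Evaluate: s_(n+1) = -n**3 - 2*n**2 + n + 2; subtract s_(0) = 0 ⇒ S(n) = -n**3 - 2*n**2 + n + 2.

S(n) = - n^{3} - 2 n^{2} + n + 2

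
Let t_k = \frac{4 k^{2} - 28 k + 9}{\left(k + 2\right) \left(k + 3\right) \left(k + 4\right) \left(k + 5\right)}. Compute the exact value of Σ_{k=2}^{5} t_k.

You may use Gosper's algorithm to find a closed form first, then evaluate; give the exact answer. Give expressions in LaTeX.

Ratio r(k) = -(k + 2)*(28*k - 4*(k + 1)**2 + 19)/((k + 6)*(4*k**2 - 28*k + 9)).
Normal form (A,B,C) = (k + 2, k + 6, k**2 - 7*k + 9/4).
Key eq: (k + 2)·f(k+1) = (k + 5)·f(k) + (k**2 - 7*k + 9/4).
Bound: deg f ≤ 3.
A polynomial solution: f(k) = k*(k**2 - 23*k + 58)/32.
Get s_k = R·t_k = k*(k**2 - 23*k + 58)/(8*(k + 2)*(k + 3)*(k + 4)) with R(k) = B(k−1)f(k)/C(k) = k*(k + 5)*(k**2 - 23*k + 58)/(8*(4*k**2 - 28*k + 9)).
Δs = (4*k**2 - 28*k + 9)/(k**4 + 14*k**3 + 71*k**2 + 154*k + 120), as required.
Telescoping: Σ = s_(6) − s_(2) = -11/240 − (1/30) = -19/240.

Σ = -19/240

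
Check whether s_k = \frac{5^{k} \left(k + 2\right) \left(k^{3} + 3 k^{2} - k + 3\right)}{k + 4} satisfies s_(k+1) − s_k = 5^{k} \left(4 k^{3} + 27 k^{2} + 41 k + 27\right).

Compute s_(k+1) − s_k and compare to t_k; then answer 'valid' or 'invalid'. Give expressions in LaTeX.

s_(k+1) = 5**(k + 1)*(k + 3)*(-k + (k + 1)**3 + 3*(k + 1)**2 + 2)/(k + 5)
s_(k+1) − s_k = 5**k*(4*k**5 + 55*k**4 + 280*k**3 + 644*k**2 + 679*k + 330)/(k**2 + 9*k + 20)
(s_(k+1) − s_k) − t_k = 5**k*(-8*k**4 - 84*k**3 - 292*k**2 - 384*k - 210)/(k**2 + 9*k + 20)

Invalid: residual \frac{5^{k} \left(- 8 k^{4} - 84 k^{3} - 292 k^{2} - 384 k - 210\right)}{k^{2} + 9 k + 20} ≠ 0.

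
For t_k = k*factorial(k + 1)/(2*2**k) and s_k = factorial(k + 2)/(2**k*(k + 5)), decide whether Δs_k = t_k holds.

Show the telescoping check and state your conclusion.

Invalid: residual -3*(k**2 + 5*k - 2)*factorial(k + 1)/(2*2**k*(k + 5)*(k + 6)) ≠ 0.

s_(k+1) = factorial(k + 3)/(2*2**k*(k + 6))
s_(k+1) − s_k = (k**2 + 6*k + 3)*factorial(k + 2)/(2*2**k*(k + 5)*(k + 6))
(s_(k+1) − s_k) − t_k = -3*(k**2 + 5*k - 2)*factorial(k + 1)/(2*2**k*(k + 5)*(k + 6))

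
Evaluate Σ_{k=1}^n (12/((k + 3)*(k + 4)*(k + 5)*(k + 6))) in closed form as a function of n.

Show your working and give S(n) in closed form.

S(n) = n*(n**2 + 15*n + 74)/(30*(n**3 + 15*n**2 + 74*n + 120))

The ratio is (k + 3)/(k + 7).
Take A(k)=k + 3, B(k)=k + 7, C(k)=1.
f must satisfy (k + 3)·f(k+1) − (k + 6)·f(k) = 1.
Degrees (1,1,0) ⇒ d ≤ 3.
Solve for f: f(k) = k*(k**2 + 12*k + 47)/180 (degree 3 ≤ 3).
Certificate R = B(k−1)f/C = k*(k + 6)*(k**2 + 12*k + 47)/180 gives s_k = k*(k**2 + 12*k + 47)/(15*(k + 3)*(k + 4)*(k + 5)).
Δs = 12/(k**4 + 18*k**3 + 119*k**2 + 342*k + 360), as required.
Evaluate: s_(n+1) = (n**3 + 15*n**2 + 74*n + 60)/(15*(n**3 + 15*n**2 + 74*n + 120)); subtract s_(1) = 1/30 ⇒ S(n) = n*(n**2 + 15*n + 74)/(30*(n**3 + 15*n**2 + 74*n + 120)).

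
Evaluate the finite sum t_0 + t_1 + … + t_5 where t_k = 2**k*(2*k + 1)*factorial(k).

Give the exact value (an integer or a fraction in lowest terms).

Σ = 46079

The ratio is 2*(k + 1)*(2*k + 3)/(2*k + 1).
Take A(k)=2*k + 2, B(k)=1, C(k)=k + 1/2.
Solve (2*k + 2)·f(k+1) − (1)·f(k) = k + 1/2.
From deg A=1, deg B=0, deg C=1: d=0.
Match coefficients ⇒ f(k) = 1/2.
Certificate R = B(k−1)f/C = 1/(2*k + 1) gives s_k = 2**k*factorial(k).
s_(k+1) − s_k = 2**k*(2*k + 1)*factorial(k) = t_k.
Sum = s_(6) − s_(0); s_(6) = 46080, s_(0) = 1 ⇒ 46079.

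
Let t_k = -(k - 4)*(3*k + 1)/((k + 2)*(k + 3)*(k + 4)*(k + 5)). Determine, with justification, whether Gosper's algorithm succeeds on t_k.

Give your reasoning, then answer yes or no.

Yes. s_k = k*(-k**2 + 27*k - 2)/(12*(k**3 + 9*k**2 + 26*k + 24)).

The ratio is (k - 3)*(k + 2)*(3*k + 4)/((k - 4)*(k + 6)*(3*k + 1)).
Normal form (A,B,C) = (k + 2, k + 6, k**2 - 11*k/3 - 4/3).
Key eq: (k + 2)·f(k+1) = (k + 5)·f(k) + (k**2 - 11*k/3 - 4/3).
Degrees (1,1,2) ⇒ d ≤ 3.
Solve for f: f(k) = k*(k**2 - 27*k + 2)/36 (degree 3 ≤ 3).
So s_k = (B(k−1)f/C)·t_k = (k*(k + 5)*(k**2 - 27*k + 2)/(12*(k - 4)*(3*k + 1)))·t_k = k*(-k**2 + 27*k - 2)/(12*(k**3 + 9*k**2 + 26*k + 24)).
Δs = (-3*k**2 + 11*k + 4)/(k**4 + 14*k**3 + 71*k**2 + 154*k + 120), as required.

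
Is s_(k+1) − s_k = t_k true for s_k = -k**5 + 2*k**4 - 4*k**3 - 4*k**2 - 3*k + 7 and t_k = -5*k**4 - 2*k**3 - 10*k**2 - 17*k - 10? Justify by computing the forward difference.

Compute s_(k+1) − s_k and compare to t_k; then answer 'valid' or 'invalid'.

s_(k+1) = -k**5 - 3*k**4 - 6*k**3 - 14*k**2 - 20*k - 3
s_(k+1) − s_k = -5*k**4 - 2*k**3 - 10*k**2 - 17*k - 10
(s_(k+1) − s_k) − t_k = 0

valid; difference matches t_k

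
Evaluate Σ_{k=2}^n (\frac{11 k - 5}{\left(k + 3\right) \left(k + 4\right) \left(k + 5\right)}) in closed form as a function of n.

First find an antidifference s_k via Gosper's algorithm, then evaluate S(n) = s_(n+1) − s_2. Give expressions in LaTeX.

Ratio r(k) = (k + 3)*(11*k + 6)/((k + 6)*(11*k - 5)).
Normal form (A,B,C) = (k + 3, k + 6, k - 5/11).
f must satisfy (k + 3)·f(k+1) − (k + 5)·f(k) = k - 5/11.
Degrees (1,1,1) ⇒ d ≤ 2.
Solving with deg f ≤ 2: f(k) = k*(7*k - 17)/66.
Get s_k = R·t_k = k*(7*k - 17)/(6*(k + 3)*(k + 4)) with R(k) = B(k−1)f(k)/C(k) = k*(k + 5)*(7*k - 17)/(6*(11*k - 5)).
Check: Δs_k = (11*k - 5)/(k**3 + 12*k**2 + 47*k + 60). ✓
Evaluate: s_(n+1) = (7*n**2 - 3*n - 10)/(6*(n**2 + 9*n + 20)); subtract s_(2) = -1/30 ⇒ S(n) = (6*n**2 - n - 5)/(5*(n**2 + 9*n + 20)).

S(n) = \frac{6 n^{2} - n - 5}{5 \left(n^{2} + 9 n + 20\right)}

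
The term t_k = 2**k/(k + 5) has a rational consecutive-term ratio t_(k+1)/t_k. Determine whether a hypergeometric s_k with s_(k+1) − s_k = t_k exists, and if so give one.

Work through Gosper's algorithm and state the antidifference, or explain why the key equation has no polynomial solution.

Step 1: r(k) = 2*(k + 5)/(k + 6).
So A=2*k + 10 and B=k + 6, with C=1.
f must satisfy (2*k + 10)·f(k+1) − (k + 5)·f(k) = 1.
deg f ≤ -1 (via 1,1,0).
deg f ≤ -1 is impossible — no certificate.

no hypergeometric antidifference exists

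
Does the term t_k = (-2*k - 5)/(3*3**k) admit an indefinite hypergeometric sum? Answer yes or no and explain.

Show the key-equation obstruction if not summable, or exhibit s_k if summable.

The ratio is (2*k + 7)/(3*(2*k + 5)).
Take A(k)=1/3, B(k)=1, C(k)=k + 5/2.
Key eq: (1/3)·f(k+1) = (1)·f(k) + (k + 5/2).
deg f ≤ 1 (via 0,0,1).
Solving with deg f ≤ 1: f(k) = -3*(k + 3)/2.
So s_k = (B(k−1)f/C)·t_k = (-3*(k + 3)/(2*k + 5))·t_k = (k + 3)/3**k.
Verify: (-2*k - 5)/(3*3**k) matches t_k.

Yes. s_k = (k + 3)/3**k.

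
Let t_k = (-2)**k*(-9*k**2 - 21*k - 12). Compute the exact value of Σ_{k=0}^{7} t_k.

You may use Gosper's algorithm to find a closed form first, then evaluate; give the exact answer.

Step 1: r(k) = 2*(-3*k**2 - 13*k - 14)/(3*k**2 + 7*k + 4).
A = -2, B = 1, C = k**2 + 7*k/3 + 4/3.
Solve (-2)·f(k+1) − (1)·f(k) = k**2 + 7*k/3 + 4/3.
deg f ≤ 2 (via 0,0,2).
Coefficient equations give f(k) = -k*(k + 1)/3.
Then R = B(k−1)f/C = -k/(3*k + 4), so s_k = R(k)·t_k = 3*(-2)**k*k*(k + 1).
Verify: 3*(-2)**k*(-3*k - 4)*(k + 1) matches t_k.
Evaluate s at k=8 and k=0: 55296 and 0; difference 55296.

Σ = 55296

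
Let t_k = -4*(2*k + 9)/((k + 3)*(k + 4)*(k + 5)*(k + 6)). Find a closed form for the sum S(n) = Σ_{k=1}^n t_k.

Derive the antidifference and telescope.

S(n) = n*(-n - 10)/(6*(n**2 + 10*n + 24))

t_(k+1)/t_k = (k + 3)*(2*k + 11)/((k + 7)*(2*k + 9)).
Normal form (A,B,C) = (k + 3, k + 7, k + 9/2).
Need (k + 3)·f(k+1) − (k + 6)·f(k) = k + 9/2.
Degrees (1,1,1) ⇒ d ≤ 3.
Coefficient equations give f(k) = k*(k + 4)*(k + 8)/30.
Then R = B(k−1)f/C = k*(k + 4)*(k + 6)*(k + 8)/(15*(2*k + 9)), so s_k = R(k)·t_k = 4*k*(-k - 8)/(15*(k**2 + 8*k + 15)).
s_(k+1) − s_k = 4*(-2*k - 9)/(k**4 + 18*k**3 + 119*k**2 + 342*k + 360) = t_k.
Telescope: S(n) = s_(n+1) − s_(1) = 4*(-n**2 - 10*n - 9)/(15*(n**2 + 10*n + 24)) − (-1/10) = n*(-n - 10)/(6*(n**2 + 10*n + 24)).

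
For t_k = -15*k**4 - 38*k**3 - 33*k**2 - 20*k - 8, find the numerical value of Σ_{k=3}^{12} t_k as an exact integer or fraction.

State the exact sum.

Compute t_(k+1)/t_k: get (15*k**4 + 98*k**3 + 237*k**2 + 260*k + 114)/(15*k**4 + 38*k**3 + 33*k**2 + 20*k + 8).
So A=1 and B=1, with C=k**4 + 38*k**3/15 + 11*k**2/5 + 4*k/3 + 8/15.
Solve (1)·f(k+1) − (1)·f(k) = k**4 + 38*k**3/15 + 11*k**2/5 + 4*k/3 + 8/15.
d = 5 from the (0,0,4) case.
Match coefficients ⇒ f(k) = k*(3*k**4 + 2*k**3 - 3*k**2 + 3*k + 3)/15.
Certificate R = B(k−1)f/C = k*(3*k**4 + 2*k**3 - 3*k**2 + 3*k + 3)/(15*k**4 + 38*k**3 + 33*k**2 + 20*k + 8) gives s_k = k*(-3*k**4 - 2*k**3 + 3*k**2 - 3*k - 3).
s_(k+1) − s_k = -15*k**4 - 38*k**3 - 33*k**2 - 20*k - 8 = t_k.
Σ_(k=3)^(12) t_k = s_(13) − s_(3) = -1164956 − (-846) = -1164110.

Σ = -1164110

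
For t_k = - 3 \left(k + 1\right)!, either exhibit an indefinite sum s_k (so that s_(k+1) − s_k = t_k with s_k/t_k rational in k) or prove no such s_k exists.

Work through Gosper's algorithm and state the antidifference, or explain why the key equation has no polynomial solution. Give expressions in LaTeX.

no hypergeometric antidifference exists

r(k) = k + 2 after simplifying.
A = k + 2, B = 1, C = 1.
f must satisfy (k + 2)·f(k+1) − (1)·f(k) = 1.
Degrees (1,0,0) ⇒ d ≤ -1.
Negative degree bound (-1): no f exists, t_k not Gosper-summable.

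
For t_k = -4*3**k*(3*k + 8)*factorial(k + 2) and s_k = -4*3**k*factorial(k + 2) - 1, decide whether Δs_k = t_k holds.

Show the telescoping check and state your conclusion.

valid (s_(k+1) − s_k reduces to t_k)

s_(k+1) = -4*3**(k + 1)*factorial(k + 3) - 1
s_(k+1) − s_k = -4*3**k*(3*k + 8)*factorial(k + 2)
(s_(k+1) − s_k) − t_k = 0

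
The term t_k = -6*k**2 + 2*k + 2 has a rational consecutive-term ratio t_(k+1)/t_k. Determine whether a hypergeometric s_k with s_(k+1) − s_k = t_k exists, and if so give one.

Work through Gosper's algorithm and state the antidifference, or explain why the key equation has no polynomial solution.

Compute t_(k+1)/t_k: get (k - 3*(k + 1)**2 + 2)/(-3*k**2 + k + 1).
Normal form (A,B,C) = (1, 1, k**2 - k/3 - 1/3).
Set up (1)·f(k+1) − (1)·f(k) − (k**2 - k/3 - 1/3) = 0.
deg f ≤ 3 (via 0,0,2).
Match coefficients ⇒ f(k) = k**2*(k - 2)/3.
So s_k = (B(k−1)f/C)·t_k = (k**2*(k - 2)/(3*k**2 - k - 1))·t_k = 2*k**2*(2 - k).
Δs = -6*k**2 + 2*k + 2, as required.

s_k = 2*k**2*(2 - k)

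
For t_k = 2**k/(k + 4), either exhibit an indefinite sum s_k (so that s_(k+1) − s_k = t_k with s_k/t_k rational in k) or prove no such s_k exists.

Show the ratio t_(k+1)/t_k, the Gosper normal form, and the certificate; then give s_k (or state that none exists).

none (Gosper's algorithm certifies no s_k)

Step 1: r(k) = 2*(k + 4)/(k + 5).
Factor: A=2*k + 8; B=k + 5; C=1.
Solve (2*k + 8)·f(k+1) − (k + 4)·f(k) = 1.
From deg A=1, deg B=1, deg C=0: d=-1.
Bound -1 < 0, so the key equation has no polynomial solution.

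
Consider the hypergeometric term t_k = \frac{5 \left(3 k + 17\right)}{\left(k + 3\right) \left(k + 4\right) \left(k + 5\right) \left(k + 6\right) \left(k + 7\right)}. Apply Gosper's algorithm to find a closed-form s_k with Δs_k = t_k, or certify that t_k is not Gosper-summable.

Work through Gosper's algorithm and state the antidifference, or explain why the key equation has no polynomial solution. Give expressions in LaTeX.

s_k = \frac{5 k \left(k^{2} + 13 k + 54\right)}{72 \left(k^{3} + 13 k^{2} + 54 k + 72\right)}

r(k) = (k + 3)*(3*k + 20)/((k + 8)*(3*k + 17)) after simplifying.
Factor: A=k + 3; B=k + 8; C=k + 17/3.
Need (k + 3)·f(k+1) − (k + 7)·f(k) = k + 17/3.
deg f ≤ 4 (via 1,1,1).
Solve for f: f(k) = k*(k + 5)*(k**2 + 13*k + 54)/216 (degree 4 ≤ 4).
Then R = B(k−1)f/C = k*(k + 5)*(k + 7)*(k**2 + 13*k + 54)/(72*(3*k + 17)), so s_k = R(k)·t_k = 5*k*(k**2 + 13*k + 54)/(72*(k**3 + 13*k**2 + 54*k + 72)).
Δs = 5*(3*k + 17)/(k**5 + 25*k**4 + 245*k**3 + 1175*k**2 + 2754*k + 2520), as required.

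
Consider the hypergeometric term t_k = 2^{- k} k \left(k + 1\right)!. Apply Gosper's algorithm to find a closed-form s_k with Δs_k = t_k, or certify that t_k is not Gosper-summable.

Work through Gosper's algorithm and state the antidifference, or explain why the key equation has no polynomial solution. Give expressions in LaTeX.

t_(k+1)/t_k = (k + 1)*(k + 2)/(2*k).
A = k/2 + 1, B = 1, C = k.
f must satisfy (k/2 + 1)·f(k+1) − (1)·f(k) = k.
Degrees (1,0,1) ⇒ d ≤ 0.
Solve for f: f(k) = 2 (degree 0 ≤ 0).
R(k) = B(k−1)·f(k)/C(k) = 2/k; s_k = R·t_k = 2**(1 - k)*factorial(k + 1).
Δs = k*factorial(k + 1)/2**k, as required.

s_k = 2^{1 - k} \left(k + 1\right)!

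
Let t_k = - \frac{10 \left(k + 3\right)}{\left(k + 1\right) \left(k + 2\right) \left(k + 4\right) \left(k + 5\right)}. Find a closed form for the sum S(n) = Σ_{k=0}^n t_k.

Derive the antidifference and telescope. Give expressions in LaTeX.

Step 1: r(k) = (k + 1)*(k + 4)**2/((k + 3)**2*(k + 6)).
So A=k + 1 and B=k + 6, with C=k**2 + 6*k + 9.
Need (k + 1)·f(k+1) − (k + 5)·f(k) = k**2 + 6*k + 9.
Degrees (1,1,2) ⇒ d ≤ 4.
Solve for f: f(k) = k*(k + 2)*(k + 3)*(k + 5)/8 (degree 4 ≤ 4).
Then R = B(k−1)f/C = k*(k + 2)*(k + 5)**2/(8*(k + 3)), so s_k = R(k)·t_k = 5*k*(-k - 5)/(4*(k**2 + 5*k + 4)).
Δs = 10*(-k - 3)/(k**4 + 12*k**3 + 49*k**2 + 78*k + 40), as required.
Σ_(k=0)^n t_k = s_(n+1) − s_(0) = (5*(-n**2 - 7*n - 6)/(4*(n**2 + 7*n + 10))) − (0), i.e. 5*(-n**2 - 7*n - 6)/(4*(n**2 + 7*n + 10)).

S(n) = \frac{5 \left(- n^{2} - 7 n - 6\right)}{4 \left(n^{2} + 7 n + 10\right)}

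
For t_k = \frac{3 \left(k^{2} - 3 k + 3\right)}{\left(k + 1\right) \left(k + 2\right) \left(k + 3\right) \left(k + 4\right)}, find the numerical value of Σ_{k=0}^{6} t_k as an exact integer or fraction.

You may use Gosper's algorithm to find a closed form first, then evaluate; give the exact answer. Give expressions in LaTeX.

r(k) = (k**3 + 1)/(k**3 + 2*k**2 - 12*k + 15) after simplifying.
A = k + 1, B = k + 5, C = k**2 - 3*k + 3.
Key eq: (k + 1)·f(k+1) = (k + 4)·f(k) + (k**2 - 3*k + 3).
From deg A=1, deg B=1, deg C=2: d=3.
Match coefficients ⇒ f(k) = k*(2*k**2 + 3*k + 22)/9.
Certificate R = B(k−1)f/C = k*(k + 4)*(2*k**2 + 3*k + 22)/(9*(k**2 - 3*k + 3)) gives s_k = k*(2*k**2 + 3*k + 22)/(3*(k + 1)*(k + 2)*(k + 3)).
Δs = 3*(k**2 - 3*k + 3)/(k**4 + 10*k**3 + 35*k**2 + 50*k + 24), as required.
Sum = s_(7) − s_(0); s_(7) = 329/720, s_(0) = 0 ⇒ 329/720.

Σ = 329/720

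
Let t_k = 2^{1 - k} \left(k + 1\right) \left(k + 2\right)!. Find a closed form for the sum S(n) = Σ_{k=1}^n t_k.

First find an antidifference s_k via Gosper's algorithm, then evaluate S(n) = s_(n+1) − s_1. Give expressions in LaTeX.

S(n) = -12 + 2 \cdot 2^{- n} \left(n + 3\right)!

r(k) = (k + 2)*(k + 3)/(2*(k + 1)) after simplifying.
Gosper form: A/B · C(k+1)/C(k) with A=k/2 + 3/2, B=1, C=k + 1.
f must satisfy (k/2 + 3/2)·f(k+1) − (1)·f(k) = k + 1.
Degrees (1,0,1) ⇒ d ≤ 0.
Solving with deg f ≤ 0: f(k) = 2.
Then R = B(k−1)f/C = 2/(k + 1), so s_k = R(k)·t_k = 2**(2 - k)*factorial(k + 2).
s_(k+1) − s_k = 2**(1 - k)*(k + 1)*factorial(k + 2) = t_k.
Σ_(k=1)^n t_k = s_(n+1) − s_(1) = (2**(1 - n)*factorial(n + 3)) − (12), i.e. -12 + 2*factorial(n + 3)/2**n.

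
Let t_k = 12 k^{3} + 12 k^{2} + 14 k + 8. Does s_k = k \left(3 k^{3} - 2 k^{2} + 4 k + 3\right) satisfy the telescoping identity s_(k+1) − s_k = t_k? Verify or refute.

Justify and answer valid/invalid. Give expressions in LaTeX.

valid (s_(k+1) − s_k reduces to t_k)

s_(k+1) = 3*k**4 + 10*k**3 + 16*k**2 + 17*k + 8
s_(k+1) − s_k = 12*k**3 + 12*k**2 + 14*k + 8
(s_(k+1) − s_k) − t_k = 0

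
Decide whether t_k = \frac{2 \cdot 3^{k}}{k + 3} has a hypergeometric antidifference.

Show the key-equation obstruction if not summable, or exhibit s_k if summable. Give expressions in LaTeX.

No — t_k has no hypergeometric antidifference.

Ratio r(k) = 3*(k + 3)/(k + 4).
Gosper form: A/B · C(k+1)/C(k) with A=3*k + 9, B=k + 4, C=1.
Need (3*k + 9)·f(k+1) − (k + 3)·f(k) = 1.
Bound: deg f ≤ -1.
d = -1 < 0 ⇒ no nonzero polynomial f; not summable.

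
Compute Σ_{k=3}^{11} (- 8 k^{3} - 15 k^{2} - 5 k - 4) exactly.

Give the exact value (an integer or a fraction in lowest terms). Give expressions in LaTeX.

Ratio r(k) = (8*k**3 + 39*k**2 + 59*k + 32)/(8*k**3 + 15*k**2 + 5*k + 4).
Normal form (A,B,C) = (1, 1, k**3 + 15*k**2/8 + 5*k/8 + 1/2).
Solve (1)·f(k+1) − (1)·f(k) = k**3 + 15*k**2/8 + 5*k/8 + 1/2.
Degrees (0,0,3) ⇒ d ≤ 4.
Solve for f: f(k) = k*(2*k**3 + k**2 - 3*k + 4)/8 (degree 4 ≤ 4).
Then R = B(k−1)f/C = k*(2*k**3 + k**2 - 3*k + 4)/(8*k**3 + 15*k**2 + 5*k + 4), so s_k = R(k)·t_k = k*(-2*k**3 - k**2 + 3*k - 4).
Δs = -8*k**3 - 15*k**2 - 5*k - 4, as required.
Telescoping: Σ = s_(12) − s_(3) = -42816 − (-174) = -42642.

Σ = -42642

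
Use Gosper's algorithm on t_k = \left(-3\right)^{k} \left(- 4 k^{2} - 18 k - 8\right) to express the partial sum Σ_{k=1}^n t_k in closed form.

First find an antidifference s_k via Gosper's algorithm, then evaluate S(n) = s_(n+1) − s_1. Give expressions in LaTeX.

Step 1: r(k) = 3*(-2*k**2 - 13*k - 15)/(2*k**2 + 9*k + 4).
Normal form (A,B,C) = (-3, 1, k**2 + 9*k/2 + 2).
f must satisfy (-3)·f(k+1) − (1)·f(k) = k**2 + 9*k/2 + 2.
Degrees (0,0,2) ⇒ d ≤ 2.
Match coefficients ⇒ f(k) = -(k**2 + 3*k - 1)/4.
Then R = B(k−1)f/C = -(k**2 + 3*k - 1)/(2*(k + 4)*(2*k + 1)), so s_k = R(k)·t_k = (-3)**k*(k**2 + 3*k - 1).
Δs = (-3)**k*(-4*k**2 - 18*k - 8), as required.
Telescope: S(n) = s_(n+1) − s_(1) = (-3)**(n + 1)*(n**2 + 5*n + 3) − (-9) = -3*(-3)**n*n**2 - 15*(-3)**n*n - 9*(-3)**n + 9.

S(n) = - 3 \left(-3\right)^{n} n^{2} - 15 \left(-3\right)^{n} n - 9 \left(-3\right)^{n} + 9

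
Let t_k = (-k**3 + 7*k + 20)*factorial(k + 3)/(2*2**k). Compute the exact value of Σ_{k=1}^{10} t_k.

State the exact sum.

Σ = -3107429409

r(k) = (k + 4)*(7*k - (k + 1)**3 + 27)/(2*(-k**3 + 7*k + 20)) after simplifying.
Take A(k)=k/2 + 2, B(k)=1, C(k)=k**3 - 7*k - 20.
Solve (k/2 + 2)·f(k+1) − (1)·f(k) = k**3 - 7*k - 20.
From deg A=1, deg B=0, deg C=3: d=2.
Solving with deg f ≤ 2: f(k) = 2*(k**2 - 4*k - 4).
Then R = B(k−1)f/C = 2*(k**2 - 4*k - 4)/(k**3 - 7*k - 20), so s_k = R(k)·t_k = (-k**2 + 4*k + 4)*factorial(k + 3)/2**k.
Check: Δs_k = (-k**3 + 7*k + 20)*factorial(k + 3)/(2*2**k). ✓
Sum = s_(11) − s_(1); s_(11) = -3107429325, s_(1) = 84 ⇒ -3107429409.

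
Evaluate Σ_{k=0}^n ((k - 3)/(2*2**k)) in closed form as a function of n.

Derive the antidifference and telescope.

S(n) = 2**(-n - 1)*(-2**(n + 2) - n + 1)

Ratio r(k) = (k - 2)/(2*(k - 3)).
So A=1/2 and B=1, with C=k - 3.
Key eq: (1/2)·f(k+1) = (1)·f(k) + (k - 3).
From deg A=0, deg B=0, deg C=1: d=1.
Match coefficients ⇒ f(k) = -2*(k - 2).
So s_k = (B(k−1)f/C)·t_k = (-2*(k - 2)/(k - 3))·t_k = (2 - k)/2**k.
Check: Δs_k = (k - 3)/(2*2**k). ✓
Evaluate: s_(n+1) = 2**(-n - 1)*(1 - n); subtract s_(0) = 2 ⇒ S(n) = 2**(-n - 1)*(-2**(n + 2) - n + 1).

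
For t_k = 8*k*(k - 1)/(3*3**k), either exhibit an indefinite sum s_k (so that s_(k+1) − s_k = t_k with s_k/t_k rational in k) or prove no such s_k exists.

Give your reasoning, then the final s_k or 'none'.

Step 1: r(k) = (k + 1)/(3*(k - 1)).
So A=1/3 and B=1, with C=k**2 - k.
Need (1/3)·f(k+1) − (1)·f(k) = k**2 - k.
deg f ≤ 2 (via 0,0,2).
Solve for f: f(k) = -3*(2*k**2 + 1)/4 (degree 2 ≤ 2).
Then R = B(k−1)f/C = -3*(2*k**2 + 1)/(4*k*(k - 1)), so s_k = R(k)·t_k = -(4*k**2 + 2)/3**k.
Δs = 8*k*(k - 1)/(3*3**k), as required.

s_k = -(4*k**2 + 2)/3**k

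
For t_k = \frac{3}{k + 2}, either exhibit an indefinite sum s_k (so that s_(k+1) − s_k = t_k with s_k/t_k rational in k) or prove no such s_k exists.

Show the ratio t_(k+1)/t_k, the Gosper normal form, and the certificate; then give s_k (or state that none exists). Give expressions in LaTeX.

not Gosper-summable; s_k does not exist

Ratio r(k) = (k + 2)/(k + 3).
A = k + 2, B = k + 3, C = 1.
f must satisfy (k + 2)·f(k+1) − (k + 2)·f(k) = 1.
From deg A=1, deg B=1, deg C=0: d=0.
Write f(k) = c0. Then LHS − RHS = -1, requiring -1 = 0: contradictory. No certificate.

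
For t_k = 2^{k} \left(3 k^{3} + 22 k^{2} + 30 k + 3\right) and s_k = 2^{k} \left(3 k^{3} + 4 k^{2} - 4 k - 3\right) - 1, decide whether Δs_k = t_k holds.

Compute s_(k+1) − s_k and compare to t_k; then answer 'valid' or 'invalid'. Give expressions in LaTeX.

valid; difference matches t_k

s_(k+1) = 2**(k + 1)*(-4*k + 3*(k + 1)**3 + 4*(k + 1)**2 - 7) - 1
s_(k+1) − s_k = 2**k*(3*k**3 + 22*k**2 + 30*k + 3)
(s_(k+1) − s_k) − t_k = 0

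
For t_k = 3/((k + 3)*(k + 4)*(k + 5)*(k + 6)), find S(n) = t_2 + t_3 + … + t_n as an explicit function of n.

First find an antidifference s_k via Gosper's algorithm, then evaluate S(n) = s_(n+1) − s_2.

S(n) = (n**3 + 15*n**2 + 74*n - 90)/(210*(n**3 + 15*n**2 + 74*n + 120))

Step 1: r(k) = (k + 3)/(k + 7).
So A=k + 3 and B=k + 7, with C=1.
Key eq: (k + 3)·f(k+1) = (k + 6)·f(k) + (1).
From deg A=1, deg B=1, deg C=0: d=3.
Solve for f: f(k) = k*(k**2 + 12*k + 47)/180 (degree 3 ≤ 3).
Then R = B(k−1)f/C = k*(k + 6)*(k**2 + 12*k + 47)/180, so s_k = R(k)·t_k = k*(k**2 + 12*k + 47)/(60*(k + 3)*(k + 4)*(k + 5)).
s_(k+1) − s_k = 3/(k**4 + 18*k**3 + 119*k**2 + 342*k + 360) = t_k.
s_(n+1) = (n**3 + 15*n**2 + 74*n + 60)/(60*(n**3 + 15*n**2 + 74*n + 120)) and s_(2) = 1/84, so S(n) = (n**3 + 15*n**2 + 74*n - 90)/(210*(n**3 + 15*n**2 + 74*n + 120)).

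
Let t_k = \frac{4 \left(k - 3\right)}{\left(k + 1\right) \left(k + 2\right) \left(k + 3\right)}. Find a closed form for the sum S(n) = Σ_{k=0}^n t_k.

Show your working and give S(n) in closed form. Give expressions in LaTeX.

t_(k+1)/t_k = (k - 2)*(k + 1)/((k - 3)*(k + 4)).
Take A(k)=k + 1, B(k)=k + 4, C(k)=k - 3.
Solve (k + 1)·f(k+1) − (k + 3)·f(k) = k - 3.
Bound: deg f ≤ 2.
Match coefficients ⇒ f(k) = -k*(k + 5)/2.
R(k) = B(k−1)·f(k)/C(k) = -k*(k + 3)*(k + 5)/(2*(k - 3)); s_k = R·t_k = 2*k*(-k - 5)/((k + 1)*(k + 2)).
Check: Δs_k = 4*(k - 3)/(k**3 + 6*k**2 + 11*k + 6). ✓
Evaluate: s_(n+1) = 2*(-n**2 - 7*n - 6)/(n**2 + 5*n + 6); subtract s_(0) = 0 ⇒ S(n) = 2*(-n**2 - 7*n - 6)/(n**2 + 5*n + 6).

S(n) = \frac{2 \left(- n^{2} - 7 n - 6\right)}{n^{2} + 5 n + 6}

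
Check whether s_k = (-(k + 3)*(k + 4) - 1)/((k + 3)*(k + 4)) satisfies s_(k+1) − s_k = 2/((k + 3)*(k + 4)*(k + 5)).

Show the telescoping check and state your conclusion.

Valid — Δs_k = t_k.

s_(k+1) = (-(k + 4)*(k + 5) - 1)/((k + 4)*(k + 5))
s_(k+1) − s_k = 2/(k**3 + 12*k**2 + 47*k + 60)
(s_(k+1) − s_k) − t_k = 0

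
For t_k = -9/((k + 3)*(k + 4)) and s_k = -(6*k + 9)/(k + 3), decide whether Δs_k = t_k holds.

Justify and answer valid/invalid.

s_(k+1) = 3*(-2*k - 5)/(k + 4)
s_(k+1) − s_k = -9/(k**2 + 7*k + 12)
(s_(k+1) − s_k) − t_k = 0

Valid: the claim telescopes to t_k.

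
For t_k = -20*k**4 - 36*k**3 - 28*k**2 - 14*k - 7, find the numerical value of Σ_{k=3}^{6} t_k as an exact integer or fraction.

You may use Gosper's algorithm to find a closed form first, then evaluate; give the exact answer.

The ratio is (20*k**4 + 116*k**3 + 256*k**2 + 258*k + 105)/(20*k**4 + 36*k**3 + 28*k**2 + 14*k + 7).
Factor: A=1; B=1; C=k**4 + 9*k**3/5 + 7*k**2/5 + 7*k/10 + 7/20.
Key eq: (1)·f(k+1) = (1)·f(k) + (k**4 + 9*k**3/5 + 7*k**2/5 + 7*k/10 + 7/20).
Degrees (0,0,4) ⇒ d ≤ 5.
Solve for f: f(k) = k*(4*k**4 - k**3 - 2*k**2 + 2*k + 4)/20 (degree 5 ≤ 5).
Certificate R = B(k−1)f/C = k*(4*k**4 - k**3 - 2*k**2 + 2*k + 4)/(20*k**4 + 36*k**3 + 28*k**2 + 14*k + 7) gives s_k = k*(-4*k**4 + k**3 + 2*k**2 - 2*k - 4).
Check: Δs_k = -20*k**4 - 36*k**3 - 28*k**2 - 14*k - 7. ✓
Sum = s_(7) − s_(3); s_(7) = -64267, s_(3) = -867 ⇒ -63400.

Σ = -63400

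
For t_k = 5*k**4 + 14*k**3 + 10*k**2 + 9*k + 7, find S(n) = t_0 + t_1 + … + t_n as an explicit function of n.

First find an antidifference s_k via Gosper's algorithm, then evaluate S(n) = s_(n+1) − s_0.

The ratio is (5*k**4 + 34*k**3 + 82*k**2 + 91*k + 45)/(5*k**4 + 14*k**3 + 10*k**2 + 9*k + 7).
Take A(k)=1, B(k)=1, C(k)=k**4 + 14*k**3/5 + 2*k**2 + 9*k/5 + 7/5.
Set up (1)·f(k+1) − (1)·f(k) − (k**4 + 14*k**3/5 + 2*k**2 + 9*k/5 + 7/5) = 0.
deg f ≤ 5 (via 0,0,4).
Solving with deg f ≤ 5: f(k) = k*(k**4 + k**3 - 2*k**2 + 3*k + 4)/5.
So s_k = (B(k−1)f/C)·t_k = (k*(k**4 + k**3 - 2*k**2 + 3*k + 4)/(5*k**4 + 14*k**3 + 10*k**2 + 9*k + 7))·t_k = k*(k**4 + k**3 - 2*k**2 + 3*k + 4).
Check: Δs_k = 5*k**4 + 14*k**3 + 10*k**2 + 9*k + 7. ✓
s_(n+1) = n**5 + 6*n**4 + 12*n**3 + 13*n**2 + 13*n + 7 and s_(0) = 0, so S(n) = n**5 + 6*n**4 + 12*n**3 + 13*n**2 + 13*n + 7.

S(n) = n**5 + 6*n**4 + 12*n**3 + 13*n**2 + 13*n + 7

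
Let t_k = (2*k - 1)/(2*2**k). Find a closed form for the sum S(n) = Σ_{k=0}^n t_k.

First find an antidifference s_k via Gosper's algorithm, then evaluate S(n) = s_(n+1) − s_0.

S(n) = 1 - n/2**n - 3/(2*2**n)

Step 1: r(k) = (2*k + 1)/(2*(2*k - 1)).
Take A(k)=1/2, B(k)=1, C(k)=k - 1/2.
f must satisfy (1/2)·f(k+1) − (1)·f(k) = k - 1/2.
Degrees (0,0,1) ⇒ d ≤ 1.
Coefficient equations give f(k) = -2*k - 1.
So s_k = (B(k−1)f/C)·t_k = (-2*(2*k + 1)/(2*k - 1))·t_k = (-2*k - 1)/2**k.
Verify: (2*k - 1)/(2*2**k) matches t_k.
Evaluate: s_(n+1) = 2**(-n - 1)*(-2*n - 3); subtract s_(0) = -1 ⇒ S(n) = 1 - n/2**n - 3/(2*2**n).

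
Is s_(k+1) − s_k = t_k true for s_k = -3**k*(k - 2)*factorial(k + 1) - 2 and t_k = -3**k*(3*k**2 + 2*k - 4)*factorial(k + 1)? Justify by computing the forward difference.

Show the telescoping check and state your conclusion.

valid (s_(k+1) − s_k reduces to t_k)

s_(k+1) = -3**(k + 1)*(k - 1)*factorial(k + 2) - 2
s_(k+1) − s_k = -3**k*(3*k**2 + 2*k - 4)*factorial(k + 1)
(s_(k+1) − s_k) − t_k = 0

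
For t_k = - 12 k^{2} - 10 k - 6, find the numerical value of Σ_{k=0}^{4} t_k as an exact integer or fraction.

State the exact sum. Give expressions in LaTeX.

Σ = -490

t_(k+1)/t_k = (6*k**2 + 17*k + 14)/(6*k**2 + 5*k + 3).
Take A(k)=1, B(k)=1, C(k)=k**2 + 5*k/6 + 1/2.
Need (1)·f(k+1) − (1)·f(k) = k**2 + 5*k/6 + 1/2.
d = 3 from the (0,0,2) case.
Solving with deg f ≤ 3: f(k) = k*(4*k**2 - k + 3)/12.
Certificate R = B(k−1)f/C = k*(4*k**2 - k + 3)/(2*(6*k**2 + 5*k + 3)) gives s_k = k*(-4*k**2 + k - 3).
Δs = -12*k**2 - 10*k - 6, as required.
Σ_(k=0)^(4) t_k = s_(5) − s_(0) = -490 − (0) = -490.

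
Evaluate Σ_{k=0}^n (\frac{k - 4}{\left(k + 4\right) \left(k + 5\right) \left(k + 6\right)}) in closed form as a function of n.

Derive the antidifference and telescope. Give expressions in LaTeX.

Step 1: r(k) = (k - 3)*(k + 4)/((k - 4)*(k + 7)).
Take A(k)=k + 4, B(k)=k + 7, C(k)=k - 4.
Need (k + 4)·f(k+1) − (k + 6)·f(k) = k - 4.
Bound: deg f ≤ 2.
Solving with deg f ≤ 2: f(k) = -k.
R(k) = B(k−1)·f(k)/C(k) = -k*(k + 6)/(k - 4); s_k = R·t_k = -k/((k + 4)*(k + 5)).
Verify: (k - 4)/(k**3 + 15*k**2 + 74*k + 120) matches t_k.
Telescope: S(n) = s_(n+1) − s_(0) = (-n - 1)/(n**2 + 11*n + 30) − (0) = (-n - 1)/(n**2 + 11*n + 30).

S(n) = \frac{- n - 1}{n^{2} + 11 n + 30}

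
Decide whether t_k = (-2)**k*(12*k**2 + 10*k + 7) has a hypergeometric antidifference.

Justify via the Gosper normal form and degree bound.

Yes. s_k = (-2)**k*(-4*k**2 + 2*k - 1).

Compute t_(k+1)/t_k: get 2*(-12*k**2 - 34*k - 29)/(12*k**2 + 10*k + 7).
Factor: A=-2; B=1; C=k**2 + 5*k/6 + 7/12.
f must satisfy (-2)·f(k+1) − (1)·f(k) = k**2 + 5*k/6 + 7/12.
Bound: deg f ≤ 2.
Solve for f: f(k) = -(4*k**2 - 2*k + 1)/12 (degree 2 ≤ 2).
Get s_k = R·t_k = (-2)**k*(-4*k**2 + 2*k - 1) with R(k) = B(k−1)f(k)/C(k) = -(4*k**2 - 2*k + 1)/(12*k**2 + 10*k + 7).
Check: Δs_k = (-2)**k*(12*k**2 + 10*k + 7). ✓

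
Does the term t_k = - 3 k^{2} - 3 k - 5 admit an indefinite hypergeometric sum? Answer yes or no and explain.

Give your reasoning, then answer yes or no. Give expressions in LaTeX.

Ratio r(k) = (3*k**2 + 9*k + 11)/(3*k**2 + 3*k + 5).
A = 1, B = 1, C = k**2 + k + 5/3.
Set up (1)·f(k+1) − (1)·f(k) − (k**2 + k + 5/3) = 0.
From deg A=0, deg B=0, deg C=2: d=3.
Coefficient equations give f(k) = k*(k**2 + 4)/3.
R(k) = B(k−1)·f(k)/C(k) = k*(k**2 + 4)/(3*k**2 + 3*k + 5); s_k = R·t_k = k*(-k**2 - 4).
s_(k+1) − s_k = -3*k**2 - 3*k - 5 = t_k.

Yes. s_k = k \left(- k^{2} - 4\right).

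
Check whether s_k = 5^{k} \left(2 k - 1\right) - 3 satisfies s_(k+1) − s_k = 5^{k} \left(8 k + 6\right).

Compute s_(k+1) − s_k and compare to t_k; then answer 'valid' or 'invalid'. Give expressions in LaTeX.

s_(k+1) = 5**(k + 1)*(2*k + 1) - 3
s_(k+1) − s_k = 5**k*(8*k + 6)
(s_(k+1) − s_k) − t_k = 0

valid (s_(k+1) − s_k reduces to t_k)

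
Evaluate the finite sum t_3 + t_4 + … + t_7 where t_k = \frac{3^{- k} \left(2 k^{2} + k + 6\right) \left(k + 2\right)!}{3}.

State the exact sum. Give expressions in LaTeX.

Σ = 223400/27

The ratio is (k + 3)*(k + 2*(k + 1)**2 + 7)/(3*(2*k**2 + k + 6)).
Take A(k)=k/3 + 1, B(k)=1, C(k)=k**2 + k/2 + 3.
Need (k/3 + 1)·f(k+1) − (1)·f(k) = k**2 + k/2 + 3.
deg f ≤ 1 (via 1,0,2).
Coefficient equations give f(k) = 3*(2*k - 1)/2.
Then R = B(k−1)f/C = 3*(2*k - 1)/(2*k**2 + k + 6), so s_k = R(k)·t_k = (2*k - 1)*factorial(k + 2)/3**k.
Δs = (2*k**2 + k + 6)*factorial(k + 2)/(3*3**k), as required.
Sum = s_(8) − s_(3); s_(8) = 224000/27, s_(3) = 200/9 ⇒ 223400/27.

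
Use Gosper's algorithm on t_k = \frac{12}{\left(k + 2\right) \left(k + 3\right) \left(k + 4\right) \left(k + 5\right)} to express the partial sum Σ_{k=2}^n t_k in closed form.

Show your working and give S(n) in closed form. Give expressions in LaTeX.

Ratio r(k) = (k + 2)/(k + 6).
A = k + 2, B = k + 6, C = 1.
f must satisfy (k + 2)·f(k+1) − (k + 5)·f(k) = 1.
Degrees (1,1,0) ⇒ d ≤ 3.
Coefficient equations give f(k) = k*(k**2 + 9*k + 26)/72.
Then R = B(k−1)f/C = k*(k + 5)*(k**2 + 9*k + 26)/72, so s_k = R(k)·t_k = k*(k**2 + 9*k + 26)/(6*(k + 2)*(k + 3)*(k + 4)).
Δs = 12/(k**4 + 14*k**3 + 71*k**2 + 154*k + 120), as required.
Σ_(k=2)^n t_k = s_(n+1) − s_(2) = ((n**3 + 12*n**2 + 47*n + 36)/(6*(n**3 + 12*n**2 + 47*n + 60))) − (2/15), i.e. (n**3 + 12*n**2 + 47*n - 60)/(30*(n**3 + 12*n**2 + 47*n + 60)).

S(n) = \frac{n^{3} + 12 n^{2} + 47 n - 60}{30 \left(n^{3} + 12 n^{2} + 47 n + 60\right)}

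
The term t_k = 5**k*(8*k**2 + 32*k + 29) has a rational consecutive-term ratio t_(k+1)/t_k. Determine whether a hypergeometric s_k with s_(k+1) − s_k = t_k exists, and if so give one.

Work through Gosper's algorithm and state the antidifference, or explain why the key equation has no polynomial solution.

t_(k+1)/t_k = 5*(8*k**2 + 48*k + 69)/(8*k**2 + 32*k + 29).
A = 5, B = 1, C = k**2 + 4*k + 29/8.
Solve (5)·f(k+1) − (1)·f(k) = k**2 + 4*k + 29/8.
Degrees (0,0,2) ⇒ d ≤ 2.
Solving with deg f ≤ 2: f(k) = (k + 1)*(2*k + 1)/8.
R(k) = B(k−1)·f(k)/C(k) = (k + 1)*(2*k + 1)/(8*k**2 + 32*k + 29); s_k = R·t_k = 5**k*(2*k**2 + 3*k + 1).
Verify: 5**k*(8*k**2 + 32*k + 29) matches t_k.

s_k = 5**k*(2*k**2 + 3*k + 1)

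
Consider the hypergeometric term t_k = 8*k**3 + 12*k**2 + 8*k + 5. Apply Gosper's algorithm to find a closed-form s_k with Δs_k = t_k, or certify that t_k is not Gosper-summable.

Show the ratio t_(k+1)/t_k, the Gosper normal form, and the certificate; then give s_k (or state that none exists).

s_k = k*(2*k**3 + 3)

t_(k+1)/t_k = (8*k**3 + 36*k**2 + 56*k + 33)/(8*k**3 + 12*k**2 + 8*k + 5).
Gosper form: A/B · C(k+1)/C(k) with A=1, B=1, C=k**3 + 3*k**2/2 + k + 5/8.
Set up (1)·f(k+1) − (1)·f(k) − (k**3 + 3*k**2/2 + k + 5/8) = 0.
deg f ≤ 4 (via 0,0,3).
Solve for f: f(k) = k*(2*k**3 + 3)/8 (degree 4 ≤ 4).
Then R = B(k−1)f/C = k*(2*k**3 + 3)/(8*k**3 + 12*k**2 + 8*k + 5), so s_k = R(k)·t_k = k*(2*k**3 + 3).
Verify: 8*k**3 + 12*k**2 + 8*k + 5 matches t_k.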